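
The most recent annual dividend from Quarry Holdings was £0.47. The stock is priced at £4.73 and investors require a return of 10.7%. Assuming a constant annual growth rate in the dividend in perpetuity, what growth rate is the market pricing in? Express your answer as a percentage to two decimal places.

0.69%

P = D₀(1+g)/(r−g) ⇒ P(r−g) = D₀(1+g) ⇒ g(P+D₀) = P·r − D₀
g = (P·r − D₀)/(P + D₀) = (£4.73×0.107 − £0.47) / (£4.73 + £0.47) = 0.006944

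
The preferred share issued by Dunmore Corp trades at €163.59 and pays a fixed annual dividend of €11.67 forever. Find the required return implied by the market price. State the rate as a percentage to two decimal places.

7.13%

P = C/r ⇒ r = C/P = €11.67/€163.59 = 0.071337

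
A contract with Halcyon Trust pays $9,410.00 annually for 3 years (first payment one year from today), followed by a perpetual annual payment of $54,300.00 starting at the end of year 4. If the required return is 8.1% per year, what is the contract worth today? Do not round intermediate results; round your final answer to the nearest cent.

$554892.91

PV of 3-year annuity: $9,410.00 × [1 − (1+0.081)^−3] / 0.081 = 24206.79183
Perpetuity value at year 3: $54,300.00 / 0.081 = 670370.37037
PV of perpetuity: 670370.37037 / (1+0.081)^3 = 530686.11996
Total PV = 24206.79183 + 530686.11996 = 554892.91179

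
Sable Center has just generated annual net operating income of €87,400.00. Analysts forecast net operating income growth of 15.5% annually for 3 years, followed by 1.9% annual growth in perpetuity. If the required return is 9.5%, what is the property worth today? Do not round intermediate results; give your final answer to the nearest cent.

D_1 = 100947.00000
D_2 = 116593.78500
D_3 = 134665.82168
Terminal value at year 3: TV = D_3×(1+g_2)/(r−g_2) = 137224.47229/0.076 = 1805585.16167
P_0 = D_1/(1+r)^1 + D_2/(1+r)^2 + D_3/(1+r)^3 + TV/(1+r)^3
    = 92189.04110 + 97240.49540 + 102568.74173 + 1375230.89235 = 1667229.17058

€1667229.17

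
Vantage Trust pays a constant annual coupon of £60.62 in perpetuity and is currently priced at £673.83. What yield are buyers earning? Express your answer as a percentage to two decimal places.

9.00%

P = C/r ⇒ r = C/P = £60.62/£673.83 = 0.089963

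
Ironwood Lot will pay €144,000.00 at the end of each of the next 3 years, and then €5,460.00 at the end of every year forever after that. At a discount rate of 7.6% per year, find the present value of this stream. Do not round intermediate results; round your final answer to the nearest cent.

€431465.80

PV of 3-year annuity: €144,000.00 × [1 − (1+0.076)^−3] / 0.076 = 373796.82796
Perpetuity value at year 3: €5,460.00 / 0.076 = 71842.10526
PV of perpetuity: 71842.10526 / (1+0.076)^3 = 57668.97554
Total PV = 373796.82796 + 57668.97554 = 431465.80349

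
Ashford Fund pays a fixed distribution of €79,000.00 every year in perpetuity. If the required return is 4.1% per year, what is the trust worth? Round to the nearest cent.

Level perpetuity: PV = C / r = €79,000.00 / 0.041 = €1,926,829.27

€1926829.27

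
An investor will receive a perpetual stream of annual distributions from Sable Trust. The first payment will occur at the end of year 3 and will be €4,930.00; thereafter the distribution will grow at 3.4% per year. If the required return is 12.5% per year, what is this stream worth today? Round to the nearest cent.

Value at end of year 2: C₁ / (r − g) = €4,930.00 / (0.125 − 0.034) = €54,175.8242
Discount to today: PV = €54,175.8242 / (1 + 0.125)^2 = €54,175.8242 / 1.265625 = €42,805.59

€42805.59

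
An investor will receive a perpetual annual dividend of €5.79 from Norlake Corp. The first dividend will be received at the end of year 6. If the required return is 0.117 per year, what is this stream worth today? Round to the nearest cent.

Value at end of year 5: C / r = €5.79 / 0.117 = €49.4872
Discount to today: PV = €49.4872 / (1 + 0.117)^5 = €49.4872 / 1.738865 = €28.46

€28.46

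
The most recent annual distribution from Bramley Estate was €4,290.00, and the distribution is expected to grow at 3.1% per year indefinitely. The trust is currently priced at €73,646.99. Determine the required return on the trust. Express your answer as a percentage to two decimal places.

9.11%

D₁ = €4,290.00 × 1.031 = €4,422.9900
P = D₁/(r − g) ⇒ r = D₁/P + g = €4,422.9900/€73,646.99 + 0.031 = 0.060057 + 0.031 = 0.091057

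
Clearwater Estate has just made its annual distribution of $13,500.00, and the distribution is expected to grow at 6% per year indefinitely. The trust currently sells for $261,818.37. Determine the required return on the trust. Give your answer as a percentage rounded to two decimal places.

11.47%

D₁ = $13,500.00 × 1.06 = $14,310.0000
P = D₁/(r − g) ⇒ r = D₁/P + g = $14,310.0000/$261,818.37 + 0.06 = 0.054656 + 0.06 = 0.114656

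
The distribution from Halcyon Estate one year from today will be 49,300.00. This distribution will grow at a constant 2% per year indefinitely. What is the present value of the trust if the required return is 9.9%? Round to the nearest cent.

624050.63

Growing perpetuity: P = D₁ / (r − g) = 49,300.0000 / (0.099 − 0.02) = 624,050.63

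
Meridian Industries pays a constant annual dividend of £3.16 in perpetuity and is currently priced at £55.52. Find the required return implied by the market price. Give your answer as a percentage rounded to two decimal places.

P = C/r ⇒ r = C/P = £3.16/£55.52 = 0.056916

5.69%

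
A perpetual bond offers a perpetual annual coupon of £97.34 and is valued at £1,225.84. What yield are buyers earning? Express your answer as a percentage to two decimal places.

7.94%

P = C/r ⇒ r = C/P = £97.34/£1,225.84 = 0.079407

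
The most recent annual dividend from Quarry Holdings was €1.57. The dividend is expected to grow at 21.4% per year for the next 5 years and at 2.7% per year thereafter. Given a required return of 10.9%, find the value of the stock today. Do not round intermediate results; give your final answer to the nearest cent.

D_1 = 1.90598
D_2 = 2.31386
D_3 = 2.80903
D_4 = 3.41016
D_5 = 4.13993
Terminal value at year 5: TV = D_5×(1+g_2)/(r−g_2) = 4.25171/0.082 = 51.85011
P_0 = D_1/(1+r)^1 + D_2/(1+r)^2 + D_3/(1+r)^3 + D_4/(1+r)^4 + D_5/(1+r)^5 + TV/(1+r)^5
    = 1.71865 + 1.88137 + 2.05950 + 2.25449 + 2.46794 + 30.90950 = 41.29144

€41.29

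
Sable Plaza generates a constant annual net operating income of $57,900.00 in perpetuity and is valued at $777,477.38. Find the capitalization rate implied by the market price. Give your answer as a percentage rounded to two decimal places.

7.45%

P = C/r ⇒ r = C/P = $57,900.00/$777,477.38 = 0.074472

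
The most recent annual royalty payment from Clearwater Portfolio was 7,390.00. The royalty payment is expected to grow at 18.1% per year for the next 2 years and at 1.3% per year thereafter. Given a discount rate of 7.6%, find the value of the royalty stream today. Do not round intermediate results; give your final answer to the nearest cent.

160162.89

D_1 = 8727.59000
D_2 = 10307.28379
Terminal value at year 2: TV = D_2×(1+g_2)/(r−g_2) = 10441.27848/0.063 = 165734.57904
P_0 = D_1/(1+r)^1 + D_2/(1+r)^2 + TV/(1+r)^2
    = 8111.14312 + 8902.65802 + 143149.08846 = 160162.88960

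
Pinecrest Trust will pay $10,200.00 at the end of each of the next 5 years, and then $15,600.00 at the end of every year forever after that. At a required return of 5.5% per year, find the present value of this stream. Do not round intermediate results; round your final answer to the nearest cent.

$260576.83

PV of 5-year annuity: $10,200.00 × [1 − (1+0.055)^−5] / 0.055 = 43556.90165
Perpetuity value at year 5: $15,600.00 / 0.055 = 283636.36364
PV of perpetuity: 283636.36364 / (1+0.055)^5 = 217019.92582
Total PV = 43556.90165 + 217019.92582 = 260576.82747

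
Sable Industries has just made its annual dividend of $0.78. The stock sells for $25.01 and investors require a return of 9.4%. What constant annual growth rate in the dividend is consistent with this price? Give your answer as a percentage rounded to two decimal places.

P = D₀(1+g)/(r−g) ⇒ P(r−g) = D₀(1+g) ⇒ g(P+D₀) = P·r − D₀
g = (P·r − D₀)/(P + D₀) = ($25.01×0.094 − $0.78) / ($25.01 + $0.78) = 0.060913

6.09%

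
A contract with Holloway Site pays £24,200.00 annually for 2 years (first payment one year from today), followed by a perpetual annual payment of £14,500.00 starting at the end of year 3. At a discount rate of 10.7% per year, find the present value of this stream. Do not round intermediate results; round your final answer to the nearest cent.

PV of 2-year annuity: £24,200.00 × [1 − (1+0.107)^−2] / 0.107 = 41608.74912
Perpetuity value at year 2: £14,500.00 / 0.107 = 135514.01869
PV of perpetuity: 135514.01869 / (1+0.107)^2 = 110583.15662
Total PV = 41608.74912 + 110583.15662 = 152191.90574

£152191.91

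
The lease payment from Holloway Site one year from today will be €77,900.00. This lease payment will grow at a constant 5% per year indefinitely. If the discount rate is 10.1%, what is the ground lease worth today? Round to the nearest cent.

Growing perpetuity: P = D₁ / (r − g) = €77,900.0000 / (0.101 − 0.05) = €1,527,450.98

€1527450.98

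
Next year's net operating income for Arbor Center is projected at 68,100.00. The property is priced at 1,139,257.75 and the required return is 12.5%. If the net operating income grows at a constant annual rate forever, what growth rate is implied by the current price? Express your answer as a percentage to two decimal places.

P = D₁/(r−g) ⇒ g = r − D₁/P = 0.125 − 68,100.00/1,139,257.75 = 0.065224

6.52%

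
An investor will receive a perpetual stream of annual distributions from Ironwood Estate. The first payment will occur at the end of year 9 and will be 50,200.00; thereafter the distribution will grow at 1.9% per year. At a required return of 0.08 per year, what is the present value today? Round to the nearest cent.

444614.72

Value at end of year 8: C₁ / (r − g) = 50,200.00 / (0.08 − 0.019) = 822,950.8197
Discount to today: PV = 822,950.8197 / (1 + 0.08)^8 = 822,950.8197 / 1.850930 = 444,614.72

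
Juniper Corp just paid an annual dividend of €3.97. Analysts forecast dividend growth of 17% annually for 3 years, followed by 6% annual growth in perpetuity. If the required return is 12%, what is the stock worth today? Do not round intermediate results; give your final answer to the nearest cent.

D_1 = 4.64490
D_2 = 5.43453
D_3 = 6.35840
Terminal value at year 3: TV = D_3×(1+g_2)/(r−g_2) = 6.73991/0.06 = 112.33180
P_0 = D_1/(1+r)^1 + D_2/(1+r)^2 + D_3/(1+r)^3 + TV/(1+r)^3
    = 4.14723 + 4.33238 + 4.52579 + 79.95555 = 92.96095

€92.96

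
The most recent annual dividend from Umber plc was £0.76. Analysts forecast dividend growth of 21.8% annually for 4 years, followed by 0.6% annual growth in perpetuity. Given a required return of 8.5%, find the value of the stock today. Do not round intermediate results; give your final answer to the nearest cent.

D_1 = 0.92568
D_2 = 1.12748
D_3 = 1.37327
D_4 = 1.67264
Terminal value at year 4: TV = D_4×(1+g_2)/(r−g_2) = 1.68268/0.079 = 21.29971
P_0 = D_1/(1+r)^1 + D_2/(1+r)^2 + D_3/(1+r)^3 + D_4/(1+r)^4 + TV/(1+r)^4
    = 0.85316 + 0.95774 + 1.07514 + 1.20693 + 15.36932 = 19.46230

£19.46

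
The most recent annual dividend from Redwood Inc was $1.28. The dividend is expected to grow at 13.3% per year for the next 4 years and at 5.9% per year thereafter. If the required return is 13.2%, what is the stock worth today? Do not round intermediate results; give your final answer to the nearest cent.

$23.77

D_1 = 1.45024
D_2 = 1.64312
D_3 = 1.86166
D_4 = 2.10926
Terminal value at year 4: TV = D_4×(1+g_2)/(r−g_2) = 2.23370/0.073 = 30.59868
P_0 = D_1/(1+r)^1 + D_2/(1+r)^2 + D_3/(1+r)^3 + D_4/(1+r)^4 + TV/(1+r)^4
    = 1.28113 + 1.28226 + 1.28340 + 1.28453 + 18.63447 = 23.76579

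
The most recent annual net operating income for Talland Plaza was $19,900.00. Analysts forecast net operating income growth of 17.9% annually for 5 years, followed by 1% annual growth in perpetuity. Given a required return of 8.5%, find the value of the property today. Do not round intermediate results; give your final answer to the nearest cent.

D_1 = 23462.10000
D_2 = 27661.81590
D_3 = 32613.28095
D_4 = 38451.05824
D_5 = 45333.79766
Terminal value at year 5: TV = D_5×(1+g_2)/(r−g_2) = 45787.13564/0.075 = 610495.14182
P_0 = D_1/(1+r)^1 + D_2/(1+r)^2 + D_3/(1+r)^3 + D_4/(1+r)^4 + D_5/(1+r)^5 + TV/(1+r)^5
    = 21624.05530 + 23497.47576 + 25533.20177 + 27745.29483 + 30149.03465 + 406007.00000 = 534556.06231

$534556.06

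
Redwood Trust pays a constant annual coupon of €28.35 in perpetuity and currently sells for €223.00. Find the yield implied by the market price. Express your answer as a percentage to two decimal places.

12.71%

P = C/r ⇒ r = C/P = €28.35/€223.00 = 0.127130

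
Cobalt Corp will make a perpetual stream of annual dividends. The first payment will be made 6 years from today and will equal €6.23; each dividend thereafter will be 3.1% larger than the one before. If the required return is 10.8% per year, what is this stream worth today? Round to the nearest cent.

€48.45

Value at end of year 5: C₁ / (r − g) = €6.23 / (0.108 − 0.031) = €80.9091
Discount to today: PV = €80.9091 / (1 + 0.108)^5 = €80.9091 / 1.669932 = €48.45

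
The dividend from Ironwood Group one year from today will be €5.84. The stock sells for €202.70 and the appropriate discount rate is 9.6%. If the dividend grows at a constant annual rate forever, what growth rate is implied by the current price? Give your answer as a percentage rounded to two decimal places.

P = D₁/(r−g) ⇒ g = r − D₁/P = 0.096 − €5.84/€202.70 = 0.067189

6.72%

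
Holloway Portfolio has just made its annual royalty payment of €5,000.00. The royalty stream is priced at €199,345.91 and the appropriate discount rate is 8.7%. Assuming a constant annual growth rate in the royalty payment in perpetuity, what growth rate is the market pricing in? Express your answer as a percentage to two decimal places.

P = D₀(1+g)/(r−g) ⇒ P(r−g) = D₀(1+g) ⇒ g(P+D₀) = P·r − D₀
g = (P·r − D₀)/(P + D₀) = (€199,345.91×0.087 − €5,000.00) / (€199,345.91 + €5,000.00) = 0.060403

6.04%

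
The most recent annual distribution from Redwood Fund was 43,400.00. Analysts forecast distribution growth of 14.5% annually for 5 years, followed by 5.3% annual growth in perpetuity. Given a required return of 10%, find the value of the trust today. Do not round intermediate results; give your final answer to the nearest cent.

1433315.27

D_1 = 49693.00000
D_2 = 56898.48500
D_3 = 65148.76533
D_4 = 74595.33630
D_5 = 85411.66006
Terminal value at year 5: TV = D_5×(1+g_2)/(r−g_2) = 89938.47804/0.047 = 1913584.63922
P_0 = D_1/(1+r)^1 + D_2/(1+r)^2 + D_3/(1+r)^3 + D_4/(1+r)^4 + D_5/(1+r)^5 + TV/(1+r)^5
    = 45175.45455 + 47023.54132 + 48947.23165 + 50949.61840 + 53033.92097 + 1188185.50597 = 1433315.27286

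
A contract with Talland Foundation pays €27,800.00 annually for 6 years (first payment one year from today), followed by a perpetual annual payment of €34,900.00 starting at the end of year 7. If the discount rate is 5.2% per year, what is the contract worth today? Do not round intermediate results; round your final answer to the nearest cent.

PV of 6-year annuity: €27,800.00 × [1 − (1+0.052)^−6] / 0.052 = 140206.20584
Perpetuity value at year 6: €34,900.00 / 0.052 = 671153.84615
PV of perpetuity: 671153.84615 / (1+0.052)^6 = 495139.58054
Total PV = 140206.20584 + 495139.58054 = 635345.78639

€635345.79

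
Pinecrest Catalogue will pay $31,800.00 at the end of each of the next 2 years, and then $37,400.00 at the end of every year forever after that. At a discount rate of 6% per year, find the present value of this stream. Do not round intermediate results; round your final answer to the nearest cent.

$613066.33

PV of 2-year annuity: $31,800.00 × [1 − (1+0.06)^−2] / 0.06 = 58301.88679
Perpetuity value at year 2: $37,400.00 / 0.06 = 623333.33333
PV of perpetuity: 623333.33333 / (1+0.06)^2 = 554764.44761
Total PV = 58301.88679 + 554764.44761 = 613066.33440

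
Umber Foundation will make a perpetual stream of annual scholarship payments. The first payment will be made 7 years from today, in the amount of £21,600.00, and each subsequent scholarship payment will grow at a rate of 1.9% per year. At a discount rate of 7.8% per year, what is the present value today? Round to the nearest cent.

£233286.27

Value at end of year 6: C₁ / (r − g) = £21,600.00 / (0.078 − 0.019) = £366,101.6949
Discount to today: PV = £366,101.6949 / (1 + 0.078)^6 = £366,101.6949 / 1.569324 = £233,286.27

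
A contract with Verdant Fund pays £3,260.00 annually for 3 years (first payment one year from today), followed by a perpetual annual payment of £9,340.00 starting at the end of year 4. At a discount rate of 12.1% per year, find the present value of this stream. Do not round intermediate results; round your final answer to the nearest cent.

£62612.01

PV of 3-year annuity: £3,260.00 × [1 − (1+0.121)^−3] / 0.121 = 7816.53452
Perpetuity value at year 3: £9,340.00 / 0.121 = 77190.08264
PV of perpetuity: 77190.08264 / (1+0.121)^3 = 54795.47148
Total PV = 7816.53452 + 54795.47148 = 62612.00600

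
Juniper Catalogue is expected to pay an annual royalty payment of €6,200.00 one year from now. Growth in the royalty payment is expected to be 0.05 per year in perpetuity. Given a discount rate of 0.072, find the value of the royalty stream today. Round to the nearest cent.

€281818.18

Growing perpetuity: P = D₁ / (r − g) = €6,200.0000 / (0.072 − 0.05) = €281,818.18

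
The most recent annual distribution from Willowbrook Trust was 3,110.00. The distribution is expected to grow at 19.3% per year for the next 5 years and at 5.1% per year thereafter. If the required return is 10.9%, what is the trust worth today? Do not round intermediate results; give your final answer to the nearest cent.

D_1 = 3710.23000
D_2 = 4426.30439
D_3 = 5280.58114
D_4 = 6299.73330
D_5 = 7515.58182
Terminal value at year 5: TV = D_5×(1+g_2)/(r−g_2) = 7898.87650/0.058 = 136187.52579
P_0 = D_1/(1+r)^1 + D_2/(1+r)^2 + D_3/(1+r)^3 + D_4/(1+r)^4 + D_5/(1+r)^5 + TV/(1+r)^5
    = 3345.56357 + 3598.96965 + 3871.56969 + 4164.81753 + 4480.27711 + 81185.71112 = 100646.90868

100646.91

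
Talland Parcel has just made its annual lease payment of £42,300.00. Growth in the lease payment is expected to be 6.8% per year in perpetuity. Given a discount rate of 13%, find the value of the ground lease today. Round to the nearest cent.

£728651.61

D₁ = D₀ × (1 + g) = £42,300.00 × 1.068 = £45,176.4000
Growing perpetuity: P = D₁ / (r − g) = £45,176.4000 / (0.13 − 0.068) = £728,651.61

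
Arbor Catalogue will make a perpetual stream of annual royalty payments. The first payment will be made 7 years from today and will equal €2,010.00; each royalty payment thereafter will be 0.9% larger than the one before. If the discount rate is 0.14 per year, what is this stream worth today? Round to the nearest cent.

€6990.30

Value at end of year 6: C₁ / (r − g) = €2,010.00 / (0.14 − 0.009) = €15,343.5115
Discount to today: PV = €15,343.5115 / (1 + 0.14)^6 = €15,343.5115 / 2.194973 = €6,990.30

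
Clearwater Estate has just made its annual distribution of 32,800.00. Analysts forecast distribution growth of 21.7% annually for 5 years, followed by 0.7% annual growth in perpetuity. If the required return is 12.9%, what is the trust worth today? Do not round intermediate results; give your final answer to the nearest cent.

D_1 = 39917.60000
D_2 = 48579.71920
D_3 = 59121.51827
D_4 = 71950.88773
D_5 = 87564.23037
Terminal value at year 5: TV = D_5×(1+g_2)/(r−g_2) = 88177.17998/0.122 = 722763.77033
P_0 = D_1/(1+r)^1 + D_2/(1+r)^2 + D_3/(1+r)^3 + D_4/(1+r)^4 + D_5/(1+r)^5 + TV/(1+r)^5
    = 35356.59876 + 38112.47183 + 41083.15165 + 44285.38136 + 47737.20914 + 394027.61969 = 600602.43242

600602.43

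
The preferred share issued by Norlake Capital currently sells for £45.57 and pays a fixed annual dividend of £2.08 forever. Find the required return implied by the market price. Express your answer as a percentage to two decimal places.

P = C/r ⇒ r = C/P = £2.08/£45.57 = 0.045644

4.56%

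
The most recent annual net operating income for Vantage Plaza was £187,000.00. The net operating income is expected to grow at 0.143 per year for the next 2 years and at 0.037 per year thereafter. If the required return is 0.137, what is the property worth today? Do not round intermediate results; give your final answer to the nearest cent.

£2336676.02

D_1 = 213741.00000
D_2 = 244305.96300
Terminal value at year 2: TV = D_2×(1+g_2)/(r−g_2) = 253345.28363/0.1 = 2533452.83631
P_0 = D_1/(1+r)^1 + D_2/(1+r)^2 + TV/(1+r)^2
    = 187986.80739 + 188978.82220 + 1959710.38624 = 2336676.01583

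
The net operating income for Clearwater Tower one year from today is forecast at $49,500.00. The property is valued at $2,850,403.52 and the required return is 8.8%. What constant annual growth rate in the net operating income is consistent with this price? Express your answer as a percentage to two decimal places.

P = D₁/(r−g) ⇒ g = r − D₁/P = 0.088 − $49,500.00/$2,850,403.52 = 0.070634

7.06%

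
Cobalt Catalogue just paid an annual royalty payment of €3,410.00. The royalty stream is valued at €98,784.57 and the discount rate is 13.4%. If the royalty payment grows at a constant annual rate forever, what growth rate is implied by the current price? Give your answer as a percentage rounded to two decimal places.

9.62%

P = D₀(1+g)/(r−g) ⇒ P(r−g) = D₀(1+g) ⇒ g(P+D₀) = P·r − D₀
g = (P·r − D₀)/(P + D₀) = (€98,784.57×0.134 − €3,410.00) / (€98,784.57 + €3,410.00) = 0.096161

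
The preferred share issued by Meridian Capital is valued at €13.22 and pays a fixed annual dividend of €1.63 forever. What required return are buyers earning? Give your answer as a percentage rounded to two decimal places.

12.33%

P = C/r ⇒ r = C/P = €1.63/€13.22 = 0.123298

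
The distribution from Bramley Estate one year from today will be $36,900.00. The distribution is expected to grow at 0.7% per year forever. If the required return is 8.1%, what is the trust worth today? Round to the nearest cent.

$498648.65

Growing perpetuity: P = D₁ / (r − g) = $36,900.0000 / (0.081 − 0.007) = $498,648.65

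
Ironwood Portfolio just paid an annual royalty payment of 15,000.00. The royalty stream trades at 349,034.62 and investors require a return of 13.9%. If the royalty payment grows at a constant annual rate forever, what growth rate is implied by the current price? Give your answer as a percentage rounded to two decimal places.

P = D₀(1+g)/(r−g) ⇒ P(r−g) = D₀(1+g) ⇒ g(P+D₀) = P·r − D₀
g = (P·r − D₀)/(P + D₀) = (349,034.62×0.139 − 15,000.00) / (349,034.62 + 15,000.00) = 0.092068

9.21%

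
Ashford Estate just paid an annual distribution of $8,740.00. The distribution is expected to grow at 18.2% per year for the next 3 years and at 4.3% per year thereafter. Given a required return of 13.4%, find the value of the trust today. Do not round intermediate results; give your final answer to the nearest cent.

$141943.35

D_1 = 10330.68000
D_2 = 12210.86376
D_3 = 14433.24096
Terminal value at year 3: TV = D_3×(1+g_2)/(r−g_2) = 15053.87033/0.091 = 165427.14644
P_0 = D_1/(1+r)^1 + D_2/(1+r)^2 + D_3/(1+r)^3 + TV/(1+r)^3
    = 9109.94709 + 9495.55332 + 9897.48150 + 113440.36487 = 141943.34677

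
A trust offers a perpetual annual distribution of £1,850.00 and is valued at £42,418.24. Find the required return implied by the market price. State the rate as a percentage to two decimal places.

P = C/r ⇒ r = C/P = £1,850.00/£42,418.24 = 0.043613

4.36%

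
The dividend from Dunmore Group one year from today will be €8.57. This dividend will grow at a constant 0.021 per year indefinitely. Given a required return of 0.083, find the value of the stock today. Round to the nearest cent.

Growing perpetuity: P = D₁ / (r − g) = €8.5700 / (0.083 − 0.021) = €138.23

€138.23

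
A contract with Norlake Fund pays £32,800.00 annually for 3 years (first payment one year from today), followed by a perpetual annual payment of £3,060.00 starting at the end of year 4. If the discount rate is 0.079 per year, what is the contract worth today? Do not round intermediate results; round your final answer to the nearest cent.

PV of 3-year annuity: £32,800.00 × [1 − (1+0.079)^−3] / 0.079 = 84681.53685
Perpetuity value at year 3: £3,060.00 / 0.079 = 38734.17722
PV of perpetuity: 38734.17722 / (1+0.079)^3 = 30834.00945
Total PV = 84681.53685 + 30834.00945 = 115515.54630

£115515.55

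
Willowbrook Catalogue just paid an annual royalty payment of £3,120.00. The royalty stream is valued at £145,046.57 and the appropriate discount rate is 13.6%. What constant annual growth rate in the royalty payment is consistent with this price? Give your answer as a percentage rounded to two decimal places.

P = D₀(1+g)/(r−g) ⇒ P(r−g) = D₀(1+g) ⇒ g(P+D₀) = P·r − D₀
g = (P·r − D₀)/(P + D₀) = (£145,046.57×0.136 − £3,120.00) / (£145,046.57 + £3,120.00) = 0.112079

11.21%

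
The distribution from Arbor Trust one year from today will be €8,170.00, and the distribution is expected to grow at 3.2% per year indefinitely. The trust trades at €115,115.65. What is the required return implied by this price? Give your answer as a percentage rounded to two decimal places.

10.30%

P = D₁/(r − g) ⇒ r = D₁/P + g = €8,170.0000/€115,115.65 + 0.032 = 0.070972 + 0.032 = 0.102972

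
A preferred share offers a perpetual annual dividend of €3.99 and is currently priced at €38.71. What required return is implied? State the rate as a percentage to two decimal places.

P = C/r ⇒ r = C/P = €3.99/€38.71 = 0.103074

10.31%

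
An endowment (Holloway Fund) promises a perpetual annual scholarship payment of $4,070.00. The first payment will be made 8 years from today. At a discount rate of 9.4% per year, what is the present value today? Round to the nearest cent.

$23085.82

Value at end of year 7: C / r = $4,070.00 / 0.094 = $43,297.8723
Discount to today: PV = $43,297.8723 / (1 + 0.094)^7 = $43,297.8723 / 1.875518 = $23,085.82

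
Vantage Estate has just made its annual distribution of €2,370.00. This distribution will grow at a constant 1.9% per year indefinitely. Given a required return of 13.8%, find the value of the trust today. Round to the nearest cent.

€20294.37

D₁ = D₀ × (1 + g) = €2,370.00 × 1.019 = €2,415.0300
Growing perpetuity: P = D₁ / (r − g) = €2,415.0300 / (0.138 − 0.019) = €20,294.37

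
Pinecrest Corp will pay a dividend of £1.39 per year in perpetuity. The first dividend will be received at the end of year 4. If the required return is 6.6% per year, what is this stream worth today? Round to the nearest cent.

Value at end of year 3: C / r = £1.39 / 0.066 = £21.0606
Discount to today: PV = £21.0606 / (1 + 0.066)^3 = £21.0606 / 1.211355 = £17.39

£17.39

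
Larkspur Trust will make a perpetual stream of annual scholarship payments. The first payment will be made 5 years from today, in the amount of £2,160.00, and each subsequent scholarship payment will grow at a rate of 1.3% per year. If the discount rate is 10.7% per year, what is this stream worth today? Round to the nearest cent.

Value at end of year 4: C₁ / (r − g) = £2,160.00 / (0.107 − 0.013) = £22,978.7234
Discount to today: PV = £22,978.7234 / (1 + 0.107)^4 = £22,978.7234 / 1.501725 = £15,301.55

£15301.55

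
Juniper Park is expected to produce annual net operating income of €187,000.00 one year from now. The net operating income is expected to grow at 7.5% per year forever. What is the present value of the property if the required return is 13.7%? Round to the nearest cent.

€3016129.03

Growing perpetuity: P = D₁ / (r − g) = €187,000.0000 / (0.137 − 0.075) = €3,016,129.03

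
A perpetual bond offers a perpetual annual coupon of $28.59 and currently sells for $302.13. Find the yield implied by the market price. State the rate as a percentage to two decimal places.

P = C/r ⇒ r = C/P = $28.59/$302.13 = 0.094628

9.46%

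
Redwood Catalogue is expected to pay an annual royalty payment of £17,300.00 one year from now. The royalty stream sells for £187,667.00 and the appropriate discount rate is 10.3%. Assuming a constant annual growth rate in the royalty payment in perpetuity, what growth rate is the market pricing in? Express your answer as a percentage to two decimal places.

P = D₁/(r−g) ⇒ g = r − D₁/P = 0.103 − £17,300.00/£187,667.00 = 0.010815

1.08%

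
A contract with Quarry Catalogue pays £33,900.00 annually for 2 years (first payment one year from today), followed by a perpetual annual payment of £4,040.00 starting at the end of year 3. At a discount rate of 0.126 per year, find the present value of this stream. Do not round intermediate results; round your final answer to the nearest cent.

PV of 2-year annuity: £33,900.00 × [1 − (1+0.126)^−2] / 0.126 = 56844.20243
Perpetuity value at year 2: £4,040.00 / 0.126 = 32063.49206
PV of perpetuity: 32063.49206 / (1+0.126)^2 = 25289.13874
Total PV = 56844.20243 + 25289.13874 = 82133.34117

£82133.34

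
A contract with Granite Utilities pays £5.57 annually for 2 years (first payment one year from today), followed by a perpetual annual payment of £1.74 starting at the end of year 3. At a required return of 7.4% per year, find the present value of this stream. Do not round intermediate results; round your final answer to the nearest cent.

£30.40

PV of 2-year annuity: £5.57 × [1 − (1+0.074)^−2] / 0.074 = 10.01510
Perpetuity value at year 2: £1.74 / 0.074 = 23.51351
PV of perpetuity: 23.51351 / (1+0.074)^2 = 20.38492
Total PV = 10.01510 + 20.38492 = 30.40002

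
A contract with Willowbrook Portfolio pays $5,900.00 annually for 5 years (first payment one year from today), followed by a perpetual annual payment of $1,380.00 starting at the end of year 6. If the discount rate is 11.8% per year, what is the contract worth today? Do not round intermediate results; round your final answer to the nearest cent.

PV of 5-year annuity: $5,900.00 × [1 − (1+0.118)^−5] / 0.118 = 21373.97893
Perpetuity value at year 5: $1,380.00 / 0.118 = 11694.91525
PV of perpetuity: 11694.91525 / (1+0.118)^5 = 6695.57781
Total PV = 21373.97893 + 6695.57781 = 28069.55674

$28069.56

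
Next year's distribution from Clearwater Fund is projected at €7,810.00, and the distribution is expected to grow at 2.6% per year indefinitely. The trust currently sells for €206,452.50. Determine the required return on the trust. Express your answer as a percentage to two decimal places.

P = D₁/(r − g) ⇒ r = D₁/P + g = €7,810.0000/€206,452.50 + 0.026 = 0.037830 + 0.026 = 0.063830

6.38%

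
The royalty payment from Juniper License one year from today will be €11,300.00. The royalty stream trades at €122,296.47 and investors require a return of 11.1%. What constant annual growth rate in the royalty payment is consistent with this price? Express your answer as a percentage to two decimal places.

1.86%

P = D₁/(r−g) ⇒ g = r − D₁/P = 0.111 − €11,300.00/€122,296.47 = 0.018602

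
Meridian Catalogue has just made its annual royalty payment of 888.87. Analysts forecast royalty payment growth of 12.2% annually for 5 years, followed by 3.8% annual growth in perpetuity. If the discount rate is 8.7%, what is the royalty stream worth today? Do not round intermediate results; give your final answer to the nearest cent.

D_1 = 997.31214
D_2 = 1118.98422
D_3 = 1255.50030
D_4 = 1408.67133
D_5 = 1580.52923
Terminal value at year 5: TV = D_5×(1+g_2)/(r−g_2) = 1640.58935/0.049 = 33481.41522
P_0 = D_1/(1+r)^1 + D_2/(1+r)^2 + D_3/(1+r)^3 + D_4/(1+r)^4 + D_5/(1+r)^5 + TV/(1+r)^5
    = 917.49047 + 947.03248 + 977.52571 + 1009.00078 + 1041.48930 + 22062.56927 = 26955.10801

26955.11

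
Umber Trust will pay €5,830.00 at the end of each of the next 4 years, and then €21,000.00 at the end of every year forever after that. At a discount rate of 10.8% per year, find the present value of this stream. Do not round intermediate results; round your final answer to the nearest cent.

PV of 4-year annuity: €5,830.00 × [1 − (1+0.108)^−4] / 0.108 = 18164.76594
Perpetuity value at year 4: €21,000.00 / 0.108 = 194444.44444
PV of perpetuity: 194444.44444 / (1+0.108)^4 = 129013.89817
Total PV = 18164.76594 + 129013.89817 = 147178.66411

€147178.66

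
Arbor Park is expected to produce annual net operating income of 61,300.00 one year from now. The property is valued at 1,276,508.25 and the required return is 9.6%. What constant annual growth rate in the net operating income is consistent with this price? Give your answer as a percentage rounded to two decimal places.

4.80%

P = D₁/(r−g) ⇒ g = r − D₁/P = 0.096 − 61,300.00/1,276,508.25 = 0.047978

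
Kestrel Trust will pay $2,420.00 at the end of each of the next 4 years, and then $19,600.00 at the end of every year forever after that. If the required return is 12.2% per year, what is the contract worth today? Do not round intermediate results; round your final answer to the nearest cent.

$108693.12

PV of 4-year annuity: $2,420.00 × [1 − (1+0.122)^−4] / 0.122 = 7319.53088
Perpetuity value at year 4: $19,600.00 / 0.122 = 160655.73770
PV of perpetuity: 160655.73770 / (1+0.122)^4 = 101373.58681
Total PV = 7319.53088 + 101373.58681 = 108693.11768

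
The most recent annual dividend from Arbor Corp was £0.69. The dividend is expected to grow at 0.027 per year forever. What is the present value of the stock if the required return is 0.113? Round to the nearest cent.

D₁ = D₀ × (1 + g) = £0.69 × 1.027 = £0.7086
Growing perpetuity: P = D₁ / (r − g) = £0.7086 / (0.113 − 0.027) = £8.24

£8.24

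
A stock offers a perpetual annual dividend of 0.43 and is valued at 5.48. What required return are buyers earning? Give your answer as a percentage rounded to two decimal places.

P = C/r ⇒ r = C/P = 0.43/5.48 = 0.078467

7.85%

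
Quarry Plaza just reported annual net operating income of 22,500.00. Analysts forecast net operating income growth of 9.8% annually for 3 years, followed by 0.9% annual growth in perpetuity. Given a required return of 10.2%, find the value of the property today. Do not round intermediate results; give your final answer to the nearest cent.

308475.49

D_1 = 24705.00000
D_2 = 27126.09000
D_3 = 29784.44682
Terminal value at year 3: TV = D_3×(1+g_2)/(r−g_2) = 30052.50684/0.093 = 323145.23485
P_0 = D_1/(1+r)^1 + D_2/(1+r)^2 + D_3/(1+r)^3 + TV/(1+r)^3
    = 22418.33031 + 22336.95706 + 22255.87917 + 241464.32352 = 308475.49006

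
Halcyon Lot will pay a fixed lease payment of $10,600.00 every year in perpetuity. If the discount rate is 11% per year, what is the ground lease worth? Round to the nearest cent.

$96363.64

Level perpetuity: PV = C / r = $10,600.00 / 0.11 = $96,363.64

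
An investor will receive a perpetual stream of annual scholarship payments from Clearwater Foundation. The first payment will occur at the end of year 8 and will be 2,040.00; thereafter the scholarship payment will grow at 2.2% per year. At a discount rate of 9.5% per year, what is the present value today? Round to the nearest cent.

Value at end of year 7: C₁ / (r − g) = 2,040.00 / (0.095 − 0.022) = 27,945.2055
Discount to today: PV = 27,945.2055 / (1 + 0.095)^7 = 27,945.2055 / 1.887552 = 14,805.00

14805.00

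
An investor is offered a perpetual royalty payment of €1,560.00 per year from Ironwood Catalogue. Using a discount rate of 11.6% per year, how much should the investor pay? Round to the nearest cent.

€13448.28

Level perpetuity: PV = C / r = €1,560.00 / 0.116 = €13,448.28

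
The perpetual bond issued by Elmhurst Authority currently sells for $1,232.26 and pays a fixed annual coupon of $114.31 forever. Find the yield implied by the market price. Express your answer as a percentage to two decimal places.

P = C/r ⇒ r = C/P = $114.31/$1,232.26 = 0.092765

9.28%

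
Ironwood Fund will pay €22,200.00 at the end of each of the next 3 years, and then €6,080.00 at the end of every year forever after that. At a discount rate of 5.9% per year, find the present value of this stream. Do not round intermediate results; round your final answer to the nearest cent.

€146219.65

PV of 3-year annuity: €22,200.00 × [1 − (1+0.059)^−3] / 0.059 = 59450.82690
Perpetuity value at year 3: €6,080.00 / 0.059 = 103050.84746
PV of perpetuity: 103050.84746 / (1+0.059)^3 = 86768.81919
Total PV = 59450.82690 + 86768.81919 = 146219.64609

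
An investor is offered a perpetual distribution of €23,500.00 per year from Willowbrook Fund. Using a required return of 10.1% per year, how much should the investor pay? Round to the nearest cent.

€232673.27

Level perpetuity: PV = C / r = €23,500.00 / 0.101 = €232,673.27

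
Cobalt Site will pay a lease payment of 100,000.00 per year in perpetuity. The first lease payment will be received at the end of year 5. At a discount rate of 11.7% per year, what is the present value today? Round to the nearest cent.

Value at end of year 4: C / r = 100,000.00 / 0.117 = 854,700.8547
Discount to today: PV = 854,700.8547 / (1 + 0.117)^4 = 854,700.8547 / 1.556728 = 549,036.79

549036.79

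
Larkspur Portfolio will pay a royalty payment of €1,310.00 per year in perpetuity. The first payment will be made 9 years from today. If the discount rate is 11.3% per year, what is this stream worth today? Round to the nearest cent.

€4923.02

Value at end of year 8: C / r = €1,310.00 / 0.113 = €11,592.9204
Discount to today: PV = €11,592.9204 / (1 + 0.113)^8 = €11,592.9204 / 2.354840 = €4,923.02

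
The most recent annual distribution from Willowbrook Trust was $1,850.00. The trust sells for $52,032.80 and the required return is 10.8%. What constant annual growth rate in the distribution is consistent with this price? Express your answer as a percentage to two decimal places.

P = D₀(1+g)/(r−g) ⇒ P(r−g) = D₀(1+g) ⇒ g(P+D₀) = P·r − D₀
g = (P·r − D₀)/(P + D₀) = ($52,032.80×0.108 − $1,850.00) / ($52,032.80 + $1,850.00) = 0.069958

7.00%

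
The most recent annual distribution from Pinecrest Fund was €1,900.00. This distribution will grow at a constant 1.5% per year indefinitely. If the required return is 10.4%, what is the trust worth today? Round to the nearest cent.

€21668.54

D₁ = D₀ × (1 + g) = €1,900.00 × 1.015 = €1,928.5000
Growing perpetuity: P = D₁ / (r − g) = €1,928.5000 / (0.104 − 0.015) = €21,668.54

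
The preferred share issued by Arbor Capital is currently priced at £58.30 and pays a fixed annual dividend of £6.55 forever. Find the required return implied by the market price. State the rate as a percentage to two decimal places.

11.23%

P = C/r ⇒ r = C/P = £6.55/£58.30 = 0.112350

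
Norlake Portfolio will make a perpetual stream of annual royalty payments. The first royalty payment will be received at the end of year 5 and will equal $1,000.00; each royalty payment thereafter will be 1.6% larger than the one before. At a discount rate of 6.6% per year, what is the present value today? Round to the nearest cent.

$15488.21

Value at end of year 4: C₁ / (r − g) = $1,000.00 / (0.066 − 0.016) = $20,000.0000
Discount to today: PV = $20,000.0000 / (1 + 0.066)^4 = $20,000.0000 / 1.291305 = $15,488.21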